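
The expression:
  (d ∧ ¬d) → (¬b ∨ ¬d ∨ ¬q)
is always true.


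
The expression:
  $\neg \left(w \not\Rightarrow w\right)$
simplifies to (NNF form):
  $\text{True}$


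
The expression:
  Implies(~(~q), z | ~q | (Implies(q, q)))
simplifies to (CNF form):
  True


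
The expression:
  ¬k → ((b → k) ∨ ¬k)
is always true.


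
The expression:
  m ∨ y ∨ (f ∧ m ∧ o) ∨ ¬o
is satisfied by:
  {y: True, m: True, o: False}
  {y: True, o: False, m: False}
  {m: True, o: False, y: False}
  {m: False, o: False, y: False}
  {y: True, m: True, o: True}
  {y: True, o: True, m: False}
  {m: True, o: True, y: False}


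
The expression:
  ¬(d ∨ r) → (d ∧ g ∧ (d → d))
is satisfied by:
  {r: True, d: True}
  {r: True, d: False}
  {d: True, r: False}


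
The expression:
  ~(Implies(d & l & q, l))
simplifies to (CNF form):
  False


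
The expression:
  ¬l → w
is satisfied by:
  {l: True, w: True}
  {l: True, w: False}
  {w: True, l: False}


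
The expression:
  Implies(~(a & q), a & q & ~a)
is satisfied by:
  {a: True, q: True}


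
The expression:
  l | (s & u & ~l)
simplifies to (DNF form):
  l | (s & u)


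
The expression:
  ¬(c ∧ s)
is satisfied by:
  {s: False, c: False}
  {c: True, s: False}
  {s: True, c: False}


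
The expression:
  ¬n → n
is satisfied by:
  {n: True}


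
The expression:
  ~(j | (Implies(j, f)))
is never true.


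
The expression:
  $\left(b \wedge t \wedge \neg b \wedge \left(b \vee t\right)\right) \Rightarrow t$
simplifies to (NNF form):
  $\text{True}$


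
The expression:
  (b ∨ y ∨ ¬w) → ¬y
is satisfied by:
  {y: False}


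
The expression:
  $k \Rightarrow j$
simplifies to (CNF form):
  $j \vee \neg k$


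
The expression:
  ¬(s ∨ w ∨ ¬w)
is never true.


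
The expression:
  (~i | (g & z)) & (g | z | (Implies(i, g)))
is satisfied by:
  {z: True, g: True, i: False}
  {z: True, g: False, i: False}
  {g: True, z: False, i: False}
  {z: False, g: False, i: False}
  {i: True, z: True, g: True}


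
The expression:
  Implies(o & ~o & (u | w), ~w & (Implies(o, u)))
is always true.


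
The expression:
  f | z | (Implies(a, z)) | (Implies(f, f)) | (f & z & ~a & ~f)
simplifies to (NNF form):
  True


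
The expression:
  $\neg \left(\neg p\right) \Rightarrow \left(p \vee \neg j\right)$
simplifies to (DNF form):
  $\text{True}$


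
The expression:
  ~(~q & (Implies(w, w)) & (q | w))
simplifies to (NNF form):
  q | ~w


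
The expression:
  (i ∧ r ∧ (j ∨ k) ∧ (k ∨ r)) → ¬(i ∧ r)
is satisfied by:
  {k: False, i: False, r: False, j: False}
  {j: True, k: False, i: False, r: False}
  {k: True, j: False, i: False, r: False}
  {j: True, k: True, i: False, r: False}
  {r: True, j: False, k: False, i: False}
  {j: True, r: True, k: False, i: False}
  {r: True, k: True, j: False, i: False}
  {j: True, r: True, k: True, i: False}
  {i: True, r: False, k: False, j: False}
  {i: True, j: True, r: False, k: False}
  {i: True, k: True, r: False, j: False}
  {j: True, i: True, k: True, r: False}
  {i: True, r: True, j: False, k: False}


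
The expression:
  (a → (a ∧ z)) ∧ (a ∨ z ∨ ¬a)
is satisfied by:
  {z: True, a: False}
  {a: False, z: False}
  {a: True, z: True}


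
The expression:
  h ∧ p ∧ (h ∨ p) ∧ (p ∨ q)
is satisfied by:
  {h: True, p: True}


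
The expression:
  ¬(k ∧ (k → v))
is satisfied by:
  {k: False, v: False}
  {v: True, k: False}
  {k: True, v: False}


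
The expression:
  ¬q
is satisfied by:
  {q: False}


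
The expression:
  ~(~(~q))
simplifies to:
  ~q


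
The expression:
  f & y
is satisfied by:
  {f: True, y: True}


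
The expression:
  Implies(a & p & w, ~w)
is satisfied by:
  {p: False, a: False, w: False}
  {w: True, p: False, a: False}
  {a: True, p: False, w: False}
  {w: True, a: True, p: False}
  {p: True, w: False, a: False}
  {w: True, p: True, a: False}
  {a: True, p: True, w: False}


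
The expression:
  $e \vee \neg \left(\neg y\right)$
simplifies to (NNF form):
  $e \vee y$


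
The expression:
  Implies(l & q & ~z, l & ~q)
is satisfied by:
  {z: True, l: False, q: False}
  {l: False, q: False, z: False}
  {z: True, q: True, l: False}
  {q: True, l: False, z: False}
  {z: True, l: True, q: False}
  {l: True, z: False, q: False}
  {z: True, q: True, l: True}


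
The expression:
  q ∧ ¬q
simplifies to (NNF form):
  False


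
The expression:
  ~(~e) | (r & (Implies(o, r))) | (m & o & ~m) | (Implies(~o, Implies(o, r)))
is always true.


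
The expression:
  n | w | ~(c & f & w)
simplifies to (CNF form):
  True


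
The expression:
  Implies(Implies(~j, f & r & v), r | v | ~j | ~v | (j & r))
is always true.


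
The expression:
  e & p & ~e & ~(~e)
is never true.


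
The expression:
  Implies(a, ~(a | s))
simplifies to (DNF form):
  ~a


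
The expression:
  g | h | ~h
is always true.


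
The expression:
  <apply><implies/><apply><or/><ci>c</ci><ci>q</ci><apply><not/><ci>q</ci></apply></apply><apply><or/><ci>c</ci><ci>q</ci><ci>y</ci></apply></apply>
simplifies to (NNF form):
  <apply><or/><ci>c</ci><ci>q</ci><ci>y</ci></apply>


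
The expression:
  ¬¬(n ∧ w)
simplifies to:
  n ∧ w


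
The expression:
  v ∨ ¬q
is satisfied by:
  {v: True, q: False}
  {q: False, v: False}
  {q: True, v: True}


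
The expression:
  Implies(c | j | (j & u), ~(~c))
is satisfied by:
  {c: True, j: False}
  {j: False, c: False}
  {j: True, c: True}


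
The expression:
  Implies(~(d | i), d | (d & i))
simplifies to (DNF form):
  d | i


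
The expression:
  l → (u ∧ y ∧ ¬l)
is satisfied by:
  {l: False}


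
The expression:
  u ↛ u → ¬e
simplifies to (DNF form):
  True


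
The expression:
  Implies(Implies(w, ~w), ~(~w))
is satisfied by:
  {w: True}


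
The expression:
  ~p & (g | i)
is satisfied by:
  {i: True, g: True, p: False}
  {i: True, p: False, g: False}
  {g: True, p: False, i: False}


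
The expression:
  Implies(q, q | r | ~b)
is always true.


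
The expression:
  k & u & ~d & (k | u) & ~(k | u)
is never true.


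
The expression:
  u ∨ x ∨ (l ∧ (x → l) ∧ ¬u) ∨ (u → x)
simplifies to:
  True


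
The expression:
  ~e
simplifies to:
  ~e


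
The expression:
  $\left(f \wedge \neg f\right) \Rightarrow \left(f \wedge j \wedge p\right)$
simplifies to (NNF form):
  $\text{True}$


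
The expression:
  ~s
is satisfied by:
  {s: False}


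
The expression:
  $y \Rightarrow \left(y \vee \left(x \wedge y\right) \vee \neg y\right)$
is always true.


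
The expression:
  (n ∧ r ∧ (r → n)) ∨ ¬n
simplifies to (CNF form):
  r ∨ ¬n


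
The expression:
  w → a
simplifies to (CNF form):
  a ∨ ¬w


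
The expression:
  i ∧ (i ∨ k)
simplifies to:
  i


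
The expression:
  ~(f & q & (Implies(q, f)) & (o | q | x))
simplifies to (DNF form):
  ~f | ~q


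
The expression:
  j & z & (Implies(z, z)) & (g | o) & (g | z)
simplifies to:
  j & z & (g | o)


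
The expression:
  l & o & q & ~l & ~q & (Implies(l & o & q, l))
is never true.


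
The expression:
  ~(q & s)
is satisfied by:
  {s: False, q: False}
  {q: True, s: False}
  {s: True, q: False}


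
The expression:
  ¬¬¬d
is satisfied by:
  {d: False}


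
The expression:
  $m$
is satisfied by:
  {m: True}


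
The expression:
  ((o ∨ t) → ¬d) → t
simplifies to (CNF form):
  (d ∨ t) ∧ (o ∨ t)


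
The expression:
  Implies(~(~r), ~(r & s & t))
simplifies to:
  ~r | ~s | ~t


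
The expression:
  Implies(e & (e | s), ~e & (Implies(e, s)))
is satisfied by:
  {e: False}


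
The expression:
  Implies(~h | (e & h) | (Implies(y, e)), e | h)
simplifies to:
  e | h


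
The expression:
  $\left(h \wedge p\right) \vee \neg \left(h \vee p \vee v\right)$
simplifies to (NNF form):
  $\left(h \vee \neg p\right) \wedge \left(h \vee \neg v\right) \wedge \left(p \vee \neg h\right)$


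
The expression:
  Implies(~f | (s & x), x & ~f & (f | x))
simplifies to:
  (f & ~x) | (x & ~f) | (x & ~s)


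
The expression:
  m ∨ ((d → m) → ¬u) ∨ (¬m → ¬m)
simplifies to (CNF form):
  True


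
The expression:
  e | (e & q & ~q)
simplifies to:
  e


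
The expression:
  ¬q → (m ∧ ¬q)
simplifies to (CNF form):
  m ∨ q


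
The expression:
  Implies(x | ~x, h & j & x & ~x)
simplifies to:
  False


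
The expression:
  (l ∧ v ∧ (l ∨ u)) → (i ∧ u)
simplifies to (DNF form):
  (i ∧ u) ∨ ¬l ∨ ¬v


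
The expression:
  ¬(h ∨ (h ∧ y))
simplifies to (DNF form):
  ¬h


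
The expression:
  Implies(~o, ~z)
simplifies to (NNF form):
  o | ~z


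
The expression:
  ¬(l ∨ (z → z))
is never true.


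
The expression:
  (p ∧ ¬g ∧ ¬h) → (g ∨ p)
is always true.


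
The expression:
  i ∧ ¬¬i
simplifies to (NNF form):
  i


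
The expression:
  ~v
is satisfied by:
  {v: False}


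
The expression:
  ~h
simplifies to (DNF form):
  ~h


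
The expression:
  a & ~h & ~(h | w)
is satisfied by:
  {a: True, w: False, h: False}


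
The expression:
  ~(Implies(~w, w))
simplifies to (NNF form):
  ~w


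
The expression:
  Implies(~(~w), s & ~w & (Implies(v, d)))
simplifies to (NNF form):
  ~w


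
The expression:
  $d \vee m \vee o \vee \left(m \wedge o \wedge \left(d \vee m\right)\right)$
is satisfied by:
  {d: True, o: True, m: True}
  {d: True, o: True, m: False}
  {d: True, m: True, o: False}
  {d: True, m: False, o: False}
  {o: True, m: True, d: False}
  {o: True, m: False, d: False}
  {m: True, o: False, d: False}


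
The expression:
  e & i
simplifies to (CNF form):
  e & i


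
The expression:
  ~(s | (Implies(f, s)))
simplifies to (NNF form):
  f & ~s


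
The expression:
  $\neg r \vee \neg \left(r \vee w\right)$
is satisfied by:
  {r: False}


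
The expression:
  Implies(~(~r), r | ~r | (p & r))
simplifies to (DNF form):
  True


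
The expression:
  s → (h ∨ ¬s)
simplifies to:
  h ∨ ¬s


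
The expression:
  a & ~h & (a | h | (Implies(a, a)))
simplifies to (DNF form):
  a & ~h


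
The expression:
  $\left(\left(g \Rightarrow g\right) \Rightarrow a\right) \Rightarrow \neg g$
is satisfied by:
  {g: False, a: False}
  {a: True, g: False}
  {g: True, a: False}


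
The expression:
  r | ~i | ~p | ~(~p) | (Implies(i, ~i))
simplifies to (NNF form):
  True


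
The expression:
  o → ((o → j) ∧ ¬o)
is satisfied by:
  {o: False}


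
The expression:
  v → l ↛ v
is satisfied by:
  {v: False}


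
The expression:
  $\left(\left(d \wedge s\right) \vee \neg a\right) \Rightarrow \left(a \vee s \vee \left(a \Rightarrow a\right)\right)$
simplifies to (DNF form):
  $\text{True}$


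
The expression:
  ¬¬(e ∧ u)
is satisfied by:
  {e: True, u: True}


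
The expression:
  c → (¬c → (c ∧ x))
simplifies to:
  True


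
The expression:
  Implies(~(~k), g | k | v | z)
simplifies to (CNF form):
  True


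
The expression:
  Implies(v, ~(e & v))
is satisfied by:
  {v: False, e: False}
  {e: True, v: False}
  {v: True, e: False}


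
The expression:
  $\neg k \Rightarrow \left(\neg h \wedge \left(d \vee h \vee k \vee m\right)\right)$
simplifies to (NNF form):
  $k \vee \left(d \wedge \neg h\right) \vee \left(m \wedge \neg h\right)$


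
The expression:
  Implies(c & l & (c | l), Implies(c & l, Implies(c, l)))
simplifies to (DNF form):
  True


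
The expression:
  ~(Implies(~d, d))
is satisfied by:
  {d: False}


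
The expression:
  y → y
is always true.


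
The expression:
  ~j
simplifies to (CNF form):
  ~j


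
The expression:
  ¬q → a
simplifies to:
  a ∨ q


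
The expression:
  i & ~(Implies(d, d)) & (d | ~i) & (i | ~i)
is never true.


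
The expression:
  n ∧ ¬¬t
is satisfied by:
  {t: True, n: True}


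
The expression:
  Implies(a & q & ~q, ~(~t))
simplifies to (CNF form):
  True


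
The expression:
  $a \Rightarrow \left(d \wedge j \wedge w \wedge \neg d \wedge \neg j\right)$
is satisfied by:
  {a: False}


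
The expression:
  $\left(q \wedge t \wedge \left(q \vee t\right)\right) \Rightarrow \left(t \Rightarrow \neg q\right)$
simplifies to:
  $\neg q \vee \neg t$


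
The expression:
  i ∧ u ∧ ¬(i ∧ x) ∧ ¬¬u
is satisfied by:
  {i: True, u: True, x: False}


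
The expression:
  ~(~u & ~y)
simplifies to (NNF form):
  u | y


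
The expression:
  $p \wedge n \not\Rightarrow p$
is never true.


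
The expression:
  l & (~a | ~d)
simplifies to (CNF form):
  l & (~a | ~d)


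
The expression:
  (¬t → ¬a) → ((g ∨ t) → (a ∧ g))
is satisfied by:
  {a: True, t: False, g: False}
  {t: False, g: False, a: False}
  {g: True, a: True, t: False}
  {g: True, t: True, a: True}


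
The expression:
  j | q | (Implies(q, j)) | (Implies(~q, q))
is always true.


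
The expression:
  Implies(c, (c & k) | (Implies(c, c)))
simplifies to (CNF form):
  True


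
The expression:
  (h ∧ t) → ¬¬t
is always true.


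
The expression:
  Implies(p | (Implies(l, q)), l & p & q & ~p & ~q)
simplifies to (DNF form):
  l & ~p & ~q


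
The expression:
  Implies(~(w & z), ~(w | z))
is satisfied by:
  {w: False, z: False}
  {z: True, w: True}


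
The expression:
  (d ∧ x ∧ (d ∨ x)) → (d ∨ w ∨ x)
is always true.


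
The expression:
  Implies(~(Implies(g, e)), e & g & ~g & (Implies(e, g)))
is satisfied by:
  {e: True, g: False}
  {g: False, e: False}
  {g: True, e: True}


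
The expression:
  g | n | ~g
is always true.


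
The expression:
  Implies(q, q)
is always true.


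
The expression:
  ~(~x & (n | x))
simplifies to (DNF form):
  x | ~n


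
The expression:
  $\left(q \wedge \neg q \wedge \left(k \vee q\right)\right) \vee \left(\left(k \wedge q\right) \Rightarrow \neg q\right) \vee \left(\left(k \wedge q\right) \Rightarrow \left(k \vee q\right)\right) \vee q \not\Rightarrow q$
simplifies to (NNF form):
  $\text{True}$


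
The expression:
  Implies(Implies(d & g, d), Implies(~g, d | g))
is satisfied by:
  {d: True, g: True}
  {d: True, g: False}
  {g: True, d: False}


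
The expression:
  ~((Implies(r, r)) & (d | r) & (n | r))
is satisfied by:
  {d: False, r: False, n: False}
  {n: True, d: False, r: False}
  {d: True, n: False, r: False}


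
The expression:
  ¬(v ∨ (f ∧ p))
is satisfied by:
  {p: False, v: False, f: False}
  {f: True, p: False, v: False}
  {p: True, f: False, v: False}


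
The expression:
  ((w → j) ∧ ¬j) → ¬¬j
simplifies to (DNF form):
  j ∨ w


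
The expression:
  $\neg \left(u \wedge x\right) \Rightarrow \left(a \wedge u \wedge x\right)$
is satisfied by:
  {u: True, x: True}


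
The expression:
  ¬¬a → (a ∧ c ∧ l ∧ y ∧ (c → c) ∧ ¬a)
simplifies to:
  ¬a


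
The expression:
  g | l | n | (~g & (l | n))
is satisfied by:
  {n: True, l: True, g: True}
  {n: True, l: True, g: False}
  {n: True, g: True, l: False}
  {n: True, g: False, l: False}
  {l: True, g: True, n: False}
  {l: True, g: False, n: False}
  {g: True, l: False, n: False}


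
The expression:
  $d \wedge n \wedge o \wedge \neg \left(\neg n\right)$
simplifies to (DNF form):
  $d \wedge n \wedge o$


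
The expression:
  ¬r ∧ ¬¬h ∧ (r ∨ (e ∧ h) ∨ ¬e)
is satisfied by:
  {h: True, r: False}


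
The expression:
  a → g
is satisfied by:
  {g: True, a: False}
  {a: False, g: False}
  {a: True, g: True}


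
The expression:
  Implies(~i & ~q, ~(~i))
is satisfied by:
  {i: True, q: True}
  {i: True, q: False}
  {q: True, i: False}


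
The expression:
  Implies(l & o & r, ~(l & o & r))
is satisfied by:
  {l: False, o: False, r: False}
  {r: True, l: False, o: False}
  {o: True, l: False, r: False}
  {r: True, o: True, l: False}
  {l: True, r: False, o: False}
  {r: True, l: True, o: False}
  {o: True, l: True, r: False}


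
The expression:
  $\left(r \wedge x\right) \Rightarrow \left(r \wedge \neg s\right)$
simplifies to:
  $\neg r \vee \neg s \vee \neg x$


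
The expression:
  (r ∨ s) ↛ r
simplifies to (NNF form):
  s ∧ ¬r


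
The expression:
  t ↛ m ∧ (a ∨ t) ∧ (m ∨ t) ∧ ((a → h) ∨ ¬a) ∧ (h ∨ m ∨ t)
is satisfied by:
  {t: True, h: True, a: False, m: False}
  {t: True, h: False, a: False, m: False}
  {t: True, a: True, h: True, m: False}


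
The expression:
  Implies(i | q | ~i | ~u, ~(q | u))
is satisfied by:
  {q: False, u: False}


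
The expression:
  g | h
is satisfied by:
  {g: True, h: True}
  {g: True, h: False}
  {h: True, g: False}


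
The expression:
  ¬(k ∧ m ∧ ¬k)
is always true.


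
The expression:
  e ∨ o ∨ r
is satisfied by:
  {r: True, o: True, e: True}
  {r: True, o: True, e: False}
  {r: True, e: True, o: False}
  {r: True, e: False, o: False}
  {o: True, e: True, r: False}
  {o: True, e: False, r: False}
  {e: True, o: False, r: False}


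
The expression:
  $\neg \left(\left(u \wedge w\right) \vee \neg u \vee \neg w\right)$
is never true.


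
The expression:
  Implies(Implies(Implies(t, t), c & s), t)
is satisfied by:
  {t: True, s: False, c: False}
  {s: False, c: False, t: False}
  {t: True, c: True, s: False}
  {c: True, s: False, t: False}
  {t: True, s: True, c: False}
  {s: True, t: False, c: False}
  {t: True, c: True, s: True}


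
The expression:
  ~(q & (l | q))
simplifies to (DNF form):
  ~q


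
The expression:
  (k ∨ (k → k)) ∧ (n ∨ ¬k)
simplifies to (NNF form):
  n ∨ ¬k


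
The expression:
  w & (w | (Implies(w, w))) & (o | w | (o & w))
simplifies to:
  w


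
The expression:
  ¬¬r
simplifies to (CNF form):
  r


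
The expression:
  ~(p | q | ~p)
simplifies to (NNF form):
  False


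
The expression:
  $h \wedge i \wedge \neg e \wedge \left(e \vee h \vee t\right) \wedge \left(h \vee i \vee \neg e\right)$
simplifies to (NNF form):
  $h \wedge i \wedge \neg e$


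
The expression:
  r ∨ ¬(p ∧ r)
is always true.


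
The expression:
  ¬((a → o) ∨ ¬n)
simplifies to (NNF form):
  a ∧ n ∧ ¬o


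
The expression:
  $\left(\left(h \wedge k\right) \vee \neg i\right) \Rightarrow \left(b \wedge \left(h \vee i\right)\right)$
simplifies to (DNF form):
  $\left(b \wedge h\right) \vee \left(i \wedge \neg h\right) \vee \left(i \wedge \neg k\right)$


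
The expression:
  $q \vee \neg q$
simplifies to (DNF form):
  $\text{True}$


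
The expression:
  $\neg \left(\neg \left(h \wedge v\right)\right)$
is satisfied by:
  {h: True, v: True}


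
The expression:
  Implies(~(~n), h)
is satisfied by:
  {h: True, n: False}
  {n: False, h: False}
  {n: True, h: True}


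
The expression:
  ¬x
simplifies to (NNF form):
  ¬x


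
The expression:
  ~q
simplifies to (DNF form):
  ~q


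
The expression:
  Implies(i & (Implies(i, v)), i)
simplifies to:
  True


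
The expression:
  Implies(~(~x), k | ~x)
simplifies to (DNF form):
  k | ~x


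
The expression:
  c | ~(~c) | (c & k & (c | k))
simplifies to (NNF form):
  c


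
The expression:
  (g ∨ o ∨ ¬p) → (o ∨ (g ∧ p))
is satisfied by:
  {o: True, p: True}
  {o: True, p: False}
  {p: True, o: False}


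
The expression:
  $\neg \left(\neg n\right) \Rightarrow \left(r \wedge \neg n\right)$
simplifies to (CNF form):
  $\neg n$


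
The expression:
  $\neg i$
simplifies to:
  $\neg i$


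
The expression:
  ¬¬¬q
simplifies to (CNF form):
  ¬q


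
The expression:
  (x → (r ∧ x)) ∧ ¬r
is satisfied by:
  {x: False, r: False}


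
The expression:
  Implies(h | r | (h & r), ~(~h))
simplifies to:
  h | ~r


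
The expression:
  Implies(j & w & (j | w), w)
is always true.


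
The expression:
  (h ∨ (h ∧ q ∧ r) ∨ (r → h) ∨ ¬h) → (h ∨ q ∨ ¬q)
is always true.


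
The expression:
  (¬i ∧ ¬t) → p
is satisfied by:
  {i: True, t: True, p: True}
  {i: True, t: True, p: False}
  {i: True, p: True, t: False}
  {i: True, p: False, t: False}
  {t: True, p: True, i: False}
  {t: True, p: False, i: False}
  {p: True, t: False, i: False}


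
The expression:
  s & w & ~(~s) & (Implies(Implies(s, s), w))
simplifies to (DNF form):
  s & w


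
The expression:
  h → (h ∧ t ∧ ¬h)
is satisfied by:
  {h: False}


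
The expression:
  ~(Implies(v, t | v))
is never true.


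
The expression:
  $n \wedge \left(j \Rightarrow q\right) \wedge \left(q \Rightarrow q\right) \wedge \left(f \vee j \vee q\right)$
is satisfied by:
  {q: True, f: True, n: True, j: False}
  {q: True, n: True, f: False, j: False}
  {j: True, q: True, f: True, n: True}
  {j: True, q: True, n: True, f: False}
  {f: True, n: True, j: False, q: False}


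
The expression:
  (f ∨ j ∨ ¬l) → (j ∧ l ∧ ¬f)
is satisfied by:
  {l: True, f: False}


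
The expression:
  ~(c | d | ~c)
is never true.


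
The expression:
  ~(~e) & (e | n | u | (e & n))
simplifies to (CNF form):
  e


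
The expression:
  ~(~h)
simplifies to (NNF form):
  h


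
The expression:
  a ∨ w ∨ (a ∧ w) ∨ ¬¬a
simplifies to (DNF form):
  a ∨ w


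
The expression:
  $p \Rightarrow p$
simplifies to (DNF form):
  $\text{True}$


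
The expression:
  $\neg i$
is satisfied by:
  {i: False}


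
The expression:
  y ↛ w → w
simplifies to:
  w ∨ ¬y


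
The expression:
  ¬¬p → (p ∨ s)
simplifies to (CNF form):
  True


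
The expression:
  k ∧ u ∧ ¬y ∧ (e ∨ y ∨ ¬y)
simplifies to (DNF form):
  k ∧ u ∧ ¬y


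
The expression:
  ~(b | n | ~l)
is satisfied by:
  {l: True, n: False, b: False}


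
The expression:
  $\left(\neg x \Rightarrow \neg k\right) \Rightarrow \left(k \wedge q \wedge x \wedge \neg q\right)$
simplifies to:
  $k \wedge \neg x$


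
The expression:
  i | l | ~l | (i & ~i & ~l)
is always true.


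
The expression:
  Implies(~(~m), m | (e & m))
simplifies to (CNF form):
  True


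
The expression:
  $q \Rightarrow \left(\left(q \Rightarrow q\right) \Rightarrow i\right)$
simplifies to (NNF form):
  $i \vee \neg q$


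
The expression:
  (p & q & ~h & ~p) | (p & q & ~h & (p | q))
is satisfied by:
  {p: True, q: True, h: False}


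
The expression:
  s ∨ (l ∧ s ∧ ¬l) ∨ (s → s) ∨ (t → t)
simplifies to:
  True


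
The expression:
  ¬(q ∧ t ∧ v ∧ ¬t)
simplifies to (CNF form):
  True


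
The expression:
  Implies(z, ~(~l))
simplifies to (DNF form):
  l | ~z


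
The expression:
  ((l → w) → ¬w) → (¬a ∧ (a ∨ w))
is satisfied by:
  {w: True}


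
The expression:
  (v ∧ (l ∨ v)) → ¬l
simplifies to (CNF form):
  ¬l ∨ ¬v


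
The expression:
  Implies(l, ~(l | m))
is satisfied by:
  {l: False}


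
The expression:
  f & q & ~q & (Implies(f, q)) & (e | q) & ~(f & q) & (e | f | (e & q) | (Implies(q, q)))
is never true.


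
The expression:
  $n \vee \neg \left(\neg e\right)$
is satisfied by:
  {n: True, e: True}
  {n: True, e: False}
  {e: True, n: False}


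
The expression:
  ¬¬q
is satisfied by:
  {q: True}


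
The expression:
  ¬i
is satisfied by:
  {i: False}


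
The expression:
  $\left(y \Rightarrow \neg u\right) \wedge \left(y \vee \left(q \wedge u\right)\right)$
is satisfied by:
  {y: True, q: True, u: False}
  {y: True, q: False, u: False}
  {u: True, q: True, y: False}


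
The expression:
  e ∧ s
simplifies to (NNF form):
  e ∧ s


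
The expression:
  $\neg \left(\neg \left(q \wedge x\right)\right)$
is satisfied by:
  {x: True, q: True}


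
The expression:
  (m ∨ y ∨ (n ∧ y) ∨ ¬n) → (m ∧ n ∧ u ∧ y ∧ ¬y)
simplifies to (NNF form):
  n ∧ ¬m ∧ ¬y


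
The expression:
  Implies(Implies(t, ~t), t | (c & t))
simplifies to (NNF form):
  t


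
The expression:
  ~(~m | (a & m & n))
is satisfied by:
  {m: True, n: False, a: False}
  {m: True, a: True, n: False}
  {m: True, n: True, a: False}


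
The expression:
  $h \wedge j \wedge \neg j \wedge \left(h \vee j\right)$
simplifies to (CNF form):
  $\text{False}$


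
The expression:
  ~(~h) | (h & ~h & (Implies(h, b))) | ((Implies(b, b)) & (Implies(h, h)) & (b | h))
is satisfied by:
  {b: True, h: True}
  {b: True, h: False}
  {h: True, b: False}


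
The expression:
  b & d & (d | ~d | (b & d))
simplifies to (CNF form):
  b & d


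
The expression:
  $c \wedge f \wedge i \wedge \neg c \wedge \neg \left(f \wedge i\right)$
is never true.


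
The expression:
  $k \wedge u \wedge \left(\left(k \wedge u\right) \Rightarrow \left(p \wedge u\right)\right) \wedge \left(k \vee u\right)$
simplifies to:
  $k \wedge p \wedge u$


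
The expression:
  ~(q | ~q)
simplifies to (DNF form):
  False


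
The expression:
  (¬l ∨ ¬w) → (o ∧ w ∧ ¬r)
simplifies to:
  w ∧ (l ∨ o) ∧ (l ∨ ¬r)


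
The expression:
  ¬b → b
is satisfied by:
  {b: True}


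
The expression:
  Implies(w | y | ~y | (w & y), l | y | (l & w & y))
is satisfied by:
  {y: True, l: True}
  {y: True, l: False}
  {l: True, y: False}


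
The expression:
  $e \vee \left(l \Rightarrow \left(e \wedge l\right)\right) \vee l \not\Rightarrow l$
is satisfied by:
  {e: True, l: False}
  {l: False, e: False}
  {l: True, e: True}


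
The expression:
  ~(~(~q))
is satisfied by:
  {q: False}


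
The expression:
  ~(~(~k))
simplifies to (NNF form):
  ~k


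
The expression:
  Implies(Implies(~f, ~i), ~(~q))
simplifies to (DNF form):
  q | (i & ~f)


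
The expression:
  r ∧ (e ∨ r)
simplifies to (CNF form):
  r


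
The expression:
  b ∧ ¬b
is never true.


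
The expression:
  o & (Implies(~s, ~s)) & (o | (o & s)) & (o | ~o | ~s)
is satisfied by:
  {o: True}


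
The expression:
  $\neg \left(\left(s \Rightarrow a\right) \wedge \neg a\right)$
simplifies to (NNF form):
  $a \vee s$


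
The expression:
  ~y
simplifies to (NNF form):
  ~y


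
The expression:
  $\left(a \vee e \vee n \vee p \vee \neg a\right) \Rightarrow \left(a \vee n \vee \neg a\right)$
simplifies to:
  $\text{True}$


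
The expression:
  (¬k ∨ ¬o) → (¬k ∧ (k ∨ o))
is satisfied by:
  {o: True}


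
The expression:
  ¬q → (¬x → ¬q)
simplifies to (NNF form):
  True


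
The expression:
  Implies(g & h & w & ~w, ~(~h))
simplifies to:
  True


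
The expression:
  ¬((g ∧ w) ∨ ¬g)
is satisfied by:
  {g: True, w: False}


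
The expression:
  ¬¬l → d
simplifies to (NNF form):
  d ∨ ¬l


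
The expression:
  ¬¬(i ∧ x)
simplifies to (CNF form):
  i ∧ x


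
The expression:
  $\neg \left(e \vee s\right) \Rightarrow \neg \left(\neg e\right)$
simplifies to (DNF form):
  $e \vee s$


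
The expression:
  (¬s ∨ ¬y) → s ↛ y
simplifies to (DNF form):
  s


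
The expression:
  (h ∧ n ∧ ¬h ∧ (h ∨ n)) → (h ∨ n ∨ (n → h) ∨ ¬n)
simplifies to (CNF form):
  True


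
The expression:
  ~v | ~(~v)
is always true.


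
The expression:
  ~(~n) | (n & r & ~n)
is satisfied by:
  {n: True}


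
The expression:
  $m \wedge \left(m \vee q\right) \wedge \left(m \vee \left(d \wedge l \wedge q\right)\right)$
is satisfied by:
  {m: True}


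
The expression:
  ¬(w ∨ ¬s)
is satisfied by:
  {s: True, w: False}


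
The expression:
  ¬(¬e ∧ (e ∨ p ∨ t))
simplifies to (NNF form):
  e ∨ (¬p ∧ ¬t)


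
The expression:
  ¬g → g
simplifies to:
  g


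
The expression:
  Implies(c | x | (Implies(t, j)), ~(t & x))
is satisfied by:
  {t: False, x: False}
  {x: True, t: False}
  {t: True, x: False}


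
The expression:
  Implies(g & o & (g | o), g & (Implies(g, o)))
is always true.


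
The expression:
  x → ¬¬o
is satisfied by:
  {o: True, x: False}
  {x: False, o: False}
  {x: True, o: True}


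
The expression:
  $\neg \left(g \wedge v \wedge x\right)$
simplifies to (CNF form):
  $\neg g \vee \neg v \vee \neg x$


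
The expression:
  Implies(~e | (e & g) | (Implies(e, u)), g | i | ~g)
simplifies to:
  True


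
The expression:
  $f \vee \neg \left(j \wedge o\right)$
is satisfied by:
  {f: True, o: False, j: False}
  {f: False, o: False, j: False}
  {j: True, f: True, o: False}
  {j: True, f: False, o: False}
  {o: True, f: True, j: False}
  {o: True, f: False, j: False}
  {o: True, j: True, f: True}


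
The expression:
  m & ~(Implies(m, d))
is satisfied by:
  {m: True, d: False}


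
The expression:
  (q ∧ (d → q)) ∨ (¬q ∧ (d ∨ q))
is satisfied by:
  {d: True, q: True}
  {d: True, q: False}
  {q: True, d: False}


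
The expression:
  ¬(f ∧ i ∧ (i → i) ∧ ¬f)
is always true.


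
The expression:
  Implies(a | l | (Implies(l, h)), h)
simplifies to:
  h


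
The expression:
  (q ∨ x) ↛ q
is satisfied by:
  {x: True, q: False}


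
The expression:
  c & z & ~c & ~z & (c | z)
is never true.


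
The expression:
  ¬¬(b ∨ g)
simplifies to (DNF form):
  b ∨ g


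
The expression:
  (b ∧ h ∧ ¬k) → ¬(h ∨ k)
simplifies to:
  k ∨ ¬b ∨ ¬h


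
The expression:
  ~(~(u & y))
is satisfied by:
  {u: True, y: True}


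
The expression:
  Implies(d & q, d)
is always true.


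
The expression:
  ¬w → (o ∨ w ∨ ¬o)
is always true.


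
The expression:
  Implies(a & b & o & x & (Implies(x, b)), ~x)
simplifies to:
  ~a | ~b | ~o | ~x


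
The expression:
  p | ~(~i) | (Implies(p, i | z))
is always true.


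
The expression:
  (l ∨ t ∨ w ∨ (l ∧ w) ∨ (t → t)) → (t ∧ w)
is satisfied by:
  {t: True, w: True}


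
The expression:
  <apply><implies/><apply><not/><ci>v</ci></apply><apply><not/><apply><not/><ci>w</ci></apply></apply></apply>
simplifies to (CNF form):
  <apply><or/><ci>v</ci><ci>w</ci></apply>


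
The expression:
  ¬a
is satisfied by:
  {a: False}


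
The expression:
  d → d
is always true.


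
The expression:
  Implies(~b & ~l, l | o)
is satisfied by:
  {b: True, o: True, l: True}
  {b: True, o: True, l: False}
  {b: True, l: True, o: False}
  {b: True, l: False, o: False}
  {o: True, l: True, b: False}
  {o: True, l: False, b: False}
  {l: True, o: False, b: False}


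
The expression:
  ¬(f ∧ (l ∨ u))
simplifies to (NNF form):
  (¬l ∧ ¬u) ∨ ¬f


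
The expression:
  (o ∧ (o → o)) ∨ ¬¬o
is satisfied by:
  {o: True}


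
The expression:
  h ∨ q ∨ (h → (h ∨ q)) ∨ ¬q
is always true.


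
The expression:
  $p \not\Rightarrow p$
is never true.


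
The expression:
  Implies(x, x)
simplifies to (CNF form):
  True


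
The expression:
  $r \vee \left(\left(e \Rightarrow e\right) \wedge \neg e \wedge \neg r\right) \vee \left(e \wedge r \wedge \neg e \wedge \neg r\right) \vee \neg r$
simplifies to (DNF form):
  $\text{True}$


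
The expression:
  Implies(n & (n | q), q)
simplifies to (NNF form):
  q | ~n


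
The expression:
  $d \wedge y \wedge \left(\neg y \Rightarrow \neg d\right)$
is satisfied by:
  {d: True, y: True}


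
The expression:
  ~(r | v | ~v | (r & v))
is never true.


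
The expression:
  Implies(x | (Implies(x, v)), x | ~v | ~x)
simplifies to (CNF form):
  True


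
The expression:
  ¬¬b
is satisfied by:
  {b: True}


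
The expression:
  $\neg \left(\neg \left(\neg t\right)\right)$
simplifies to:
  $\neg t$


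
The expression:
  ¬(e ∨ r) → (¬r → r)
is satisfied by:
  {r: True, e: True}
  {r: True, e: False}
  {e: True, r: False}


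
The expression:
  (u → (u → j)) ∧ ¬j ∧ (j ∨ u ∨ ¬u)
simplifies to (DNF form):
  ¬j ∧ ¬u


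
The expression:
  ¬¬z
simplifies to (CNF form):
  z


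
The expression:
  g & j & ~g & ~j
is never true.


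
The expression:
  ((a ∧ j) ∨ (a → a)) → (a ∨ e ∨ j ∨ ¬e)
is always true.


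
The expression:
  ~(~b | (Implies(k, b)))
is never true.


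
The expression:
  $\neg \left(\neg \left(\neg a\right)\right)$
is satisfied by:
  {a: False}


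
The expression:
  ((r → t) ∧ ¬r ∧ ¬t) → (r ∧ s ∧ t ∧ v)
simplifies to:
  r ∨ t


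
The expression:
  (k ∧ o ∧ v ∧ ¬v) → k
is always true.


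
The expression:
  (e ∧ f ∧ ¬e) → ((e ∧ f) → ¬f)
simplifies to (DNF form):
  True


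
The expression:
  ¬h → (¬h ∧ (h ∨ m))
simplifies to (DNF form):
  h ∨ m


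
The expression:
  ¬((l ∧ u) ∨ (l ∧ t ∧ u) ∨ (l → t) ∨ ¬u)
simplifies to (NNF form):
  False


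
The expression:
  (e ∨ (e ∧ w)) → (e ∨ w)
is always true.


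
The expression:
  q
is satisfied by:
  {q: True}


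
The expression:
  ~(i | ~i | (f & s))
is never true.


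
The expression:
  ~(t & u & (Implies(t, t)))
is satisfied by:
  {u: False, t: False}
  {t: True, u: False}
  {u: True, t: False}


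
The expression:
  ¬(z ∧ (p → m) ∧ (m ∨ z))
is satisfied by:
  {p: True, m: False, z: False}
  {m: False, z: False, p: False}
  {p: True, m: True, z: False}
  {m: True, p: False, z: False}
  {z: True, p: True, m: False}


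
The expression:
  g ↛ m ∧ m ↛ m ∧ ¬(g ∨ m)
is never true.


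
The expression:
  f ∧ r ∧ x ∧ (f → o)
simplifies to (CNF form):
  f ∧ o ∧ r ∧ x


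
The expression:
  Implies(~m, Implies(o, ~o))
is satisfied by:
  {m: True, o: False}
  {o: False, m: False}
  {o: True, m: True}


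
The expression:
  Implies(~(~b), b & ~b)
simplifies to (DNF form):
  ~b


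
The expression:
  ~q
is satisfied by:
  {q: False}


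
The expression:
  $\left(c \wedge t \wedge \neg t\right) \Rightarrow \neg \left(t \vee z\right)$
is always true.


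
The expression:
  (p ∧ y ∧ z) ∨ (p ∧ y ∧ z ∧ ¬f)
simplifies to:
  p ∧ y ∧ z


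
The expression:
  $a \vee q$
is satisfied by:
  {a: True, q: True}
  {a: True, q: False}
  {q: True, a: False}


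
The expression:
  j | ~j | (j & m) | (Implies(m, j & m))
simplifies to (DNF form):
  True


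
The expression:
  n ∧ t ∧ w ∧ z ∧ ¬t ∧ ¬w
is never true.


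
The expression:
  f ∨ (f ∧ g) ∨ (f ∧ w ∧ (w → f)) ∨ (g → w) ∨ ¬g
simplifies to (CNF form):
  f ∨ w ∨ ¬g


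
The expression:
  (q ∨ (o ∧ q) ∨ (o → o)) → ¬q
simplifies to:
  ¬q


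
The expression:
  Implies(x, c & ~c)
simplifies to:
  ~x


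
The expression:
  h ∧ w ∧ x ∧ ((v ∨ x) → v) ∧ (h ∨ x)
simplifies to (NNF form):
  h ∧ v ∧ w ∧ x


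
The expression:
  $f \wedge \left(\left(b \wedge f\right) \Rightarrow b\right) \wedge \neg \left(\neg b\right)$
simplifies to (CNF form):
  $b \wedge f$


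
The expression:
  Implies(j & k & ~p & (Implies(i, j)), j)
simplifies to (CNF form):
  True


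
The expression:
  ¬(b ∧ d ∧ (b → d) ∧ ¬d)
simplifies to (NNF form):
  True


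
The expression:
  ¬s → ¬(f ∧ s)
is always true.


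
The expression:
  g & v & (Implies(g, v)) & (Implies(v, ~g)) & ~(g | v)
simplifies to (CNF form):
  False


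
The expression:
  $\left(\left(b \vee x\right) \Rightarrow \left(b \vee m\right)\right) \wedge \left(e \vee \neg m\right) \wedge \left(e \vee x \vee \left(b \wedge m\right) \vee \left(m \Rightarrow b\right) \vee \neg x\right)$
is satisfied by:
  {b: True, e: True, x: False, m: False}
  {b: True, x: False, m: False, e: False}
  {e: True, x: False, m: False, b: False}
  {e: False, x: False, m: False, b: False}
  {b: True, e: True, x: True, m: False}
  {b: True, x: True, e: False, m: False}
  {b: True, e: True, m: True, x: False}
  {e: True, m: True, b: False, x: False}
  {b: True, e: True, m: True, x: True}
  {e: True, m: True, x: True, b: False}


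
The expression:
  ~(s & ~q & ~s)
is always true.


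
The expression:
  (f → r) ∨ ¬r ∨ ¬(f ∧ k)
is always true.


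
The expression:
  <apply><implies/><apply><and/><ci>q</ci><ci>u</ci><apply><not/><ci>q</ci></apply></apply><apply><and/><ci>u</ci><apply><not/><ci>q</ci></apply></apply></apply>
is always true.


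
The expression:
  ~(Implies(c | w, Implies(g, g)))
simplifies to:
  False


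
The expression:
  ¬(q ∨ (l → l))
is never true.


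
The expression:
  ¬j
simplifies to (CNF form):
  ¬j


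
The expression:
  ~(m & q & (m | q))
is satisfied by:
  {m: False, q: False}
  {q: True, m: False}
  {m: True, q: False}


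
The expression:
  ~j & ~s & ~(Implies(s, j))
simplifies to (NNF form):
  False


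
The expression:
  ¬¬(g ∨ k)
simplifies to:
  g ∨ k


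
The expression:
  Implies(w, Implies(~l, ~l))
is always true.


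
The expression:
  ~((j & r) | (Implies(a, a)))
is never true.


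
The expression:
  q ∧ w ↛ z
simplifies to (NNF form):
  q ∧ w ∧ ¬z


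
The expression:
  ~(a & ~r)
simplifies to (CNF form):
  r | ~a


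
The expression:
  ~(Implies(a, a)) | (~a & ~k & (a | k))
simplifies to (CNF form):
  False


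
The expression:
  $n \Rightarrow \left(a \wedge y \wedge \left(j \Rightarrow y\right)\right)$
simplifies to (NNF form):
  $\left(a \wedge y\right) \vee \neg n$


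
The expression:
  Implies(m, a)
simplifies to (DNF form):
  a | ~m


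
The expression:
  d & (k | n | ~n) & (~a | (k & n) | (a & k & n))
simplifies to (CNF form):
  d & (k | ~a) & (n | ~a)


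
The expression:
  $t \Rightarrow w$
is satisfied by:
  {w: True, t: False}
  {t: False, w: False}
  {t: True, w: True}


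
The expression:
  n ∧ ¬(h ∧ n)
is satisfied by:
  {n: True, h: False}


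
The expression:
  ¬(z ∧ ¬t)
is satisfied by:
  {t: True, z: False}
  {z: False, t: False}
  {z: True, t: True}


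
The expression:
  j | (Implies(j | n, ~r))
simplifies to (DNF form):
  j | ~n | ~r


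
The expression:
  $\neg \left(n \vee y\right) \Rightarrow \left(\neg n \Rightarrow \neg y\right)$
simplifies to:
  $\text{True}$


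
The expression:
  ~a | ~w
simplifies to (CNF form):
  ~a | ~w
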